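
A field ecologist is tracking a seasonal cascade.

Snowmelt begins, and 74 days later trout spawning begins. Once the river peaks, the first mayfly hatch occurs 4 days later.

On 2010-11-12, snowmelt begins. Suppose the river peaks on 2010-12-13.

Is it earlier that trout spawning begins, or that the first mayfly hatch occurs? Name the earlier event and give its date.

The first mayfly hatch occurs — 2010-12-17

Snowmelt begins: Nov 12, 2010.
Trout spawning begins: Nov 12, 2010 + 74 days = Jan 25, 2011.
The river peaks: Dec 13, 2010.
The first mayfly hatch occurs: Dec 13, 2010 + 4 days = Dec 17, 2010.
Comparing: trout spawning begins on Jan 25, 2011 vs the first mayfly hatch occurs on Dec 17, 2010. Earlier: the first mayfly hatch occurs.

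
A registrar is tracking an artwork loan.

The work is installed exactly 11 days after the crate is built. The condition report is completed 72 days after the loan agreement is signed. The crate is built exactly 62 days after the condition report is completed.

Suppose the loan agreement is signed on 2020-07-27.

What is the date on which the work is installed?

2020-12-19

The loan agreement is signed: Jul 27, 2020.
The condition report is completed: Jul 27, 2020 + 72 days = Oct 7, 2020.
The crate is built: Oct 7, 2020 + 62 days = Dec 8, 2020.
The work is installed: Dec 8, 2020 + 11 days = Dec 19, 2020.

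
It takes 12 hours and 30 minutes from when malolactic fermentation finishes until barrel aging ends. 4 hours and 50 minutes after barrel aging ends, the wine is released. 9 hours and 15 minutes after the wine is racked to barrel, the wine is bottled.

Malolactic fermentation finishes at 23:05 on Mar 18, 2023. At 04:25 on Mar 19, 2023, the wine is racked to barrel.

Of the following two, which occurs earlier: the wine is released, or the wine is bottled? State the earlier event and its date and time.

Malolactic fermentation finishes: 23:05 Mar 18, 2023.
Barrel aging ends: 23:05 Mar 18, 2023 + 12h30m = 11:35 Mar 19, 2023.
The wine is released: 11:35 Mar 19, 2023 + 4h50m = 16:25 Mar 19, 2023.
The wine is racked to barrel: 04:25 Mar 19, 2023.
The wine is bottled: 04:25 Mar 19, 2023 + 9h15m = 13:40 Mar 19, 2023.
Comparing: the wine is released at 16:25 Mar 19, 2023 vs the wine is bottled at 13:40 Mar 19, 2023. Earlier: the wine is bottled.

The wine is bottled — 13:40 on Mar 19, 2023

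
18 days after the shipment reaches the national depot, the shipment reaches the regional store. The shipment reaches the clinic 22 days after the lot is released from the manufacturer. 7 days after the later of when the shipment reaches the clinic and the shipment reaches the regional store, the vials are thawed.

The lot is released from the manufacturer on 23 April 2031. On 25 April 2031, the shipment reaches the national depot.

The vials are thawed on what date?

The lot is released from the manufacturer: Apr 23, 2031.
The shipment reaches the clinic: Apr 23, 2031 + 22 days = May 15, 2031.
The shipment reaches the national depot: Apr 25, 2031.
The shipment reaches the regional store: Apr 25, 2031 + 18 days = May 13, 2031.
Both prerequisites met — the shipment reaches the clinic (May 15, 2031), the shipment reaches the regional store (May 13, 2031); the later is May 15, 2031.
The vials are thawed: May 15, 2031 + 7 days = May 22, 2031.

22 May 2031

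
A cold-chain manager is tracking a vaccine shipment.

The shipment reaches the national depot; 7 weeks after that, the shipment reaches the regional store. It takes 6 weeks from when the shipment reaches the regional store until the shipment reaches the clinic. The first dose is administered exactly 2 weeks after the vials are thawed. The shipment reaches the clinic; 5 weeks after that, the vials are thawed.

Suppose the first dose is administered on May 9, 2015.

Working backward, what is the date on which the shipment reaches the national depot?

The first dose is administered: May 9, 2015.
The vials are thawed: May 9, 2015 − 2 weeks = Apr 25, 2015.
The shipment reaches the clinic: Apr 25, 2015 − 5 weeks = Mar 21, 2015.
The shipment reaches the regional store: Mar 21, 2015 − 6 weeks = Feb 7, 2015.
The shipment reaches the national depot: Feb 7, 2015 − 7 weeks = Dec 20, 2014.

Dec 20, 2014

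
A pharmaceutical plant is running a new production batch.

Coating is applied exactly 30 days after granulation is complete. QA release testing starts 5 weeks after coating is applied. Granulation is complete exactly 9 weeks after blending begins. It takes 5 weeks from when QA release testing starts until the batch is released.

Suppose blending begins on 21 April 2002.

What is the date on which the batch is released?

1 October 2002

Blending begins: Apr 21, 2002.
Granulation is complete: Apr 21, 2002 + 9 weeks = Jun 23, 2002.
Coating is applied: Jun 23, 2002 + 30 days = Jul 23, 2002.
QA release testing starts: Jul 23, 2002 + 5 weeks = Aug 27, 2002.
The batch is released: Aug 27, 2002 + 5 weeks = Oct 1, 2002.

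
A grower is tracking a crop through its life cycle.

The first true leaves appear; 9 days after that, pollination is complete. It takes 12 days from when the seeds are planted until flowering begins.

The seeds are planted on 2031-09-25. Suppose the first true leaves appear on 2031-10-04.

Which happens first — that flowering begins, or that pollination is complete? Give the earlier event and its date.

Flowering begins — 2031-10-07

The seeds are planted: Sep 25, 2031.
Flowering begins: Sep 25, 2031 + 12 days = Oct 7, 2031.
The first true leaves appear: Oct 4, 2031.
Pollination is complete: Oct 4, 2031 + 9 days = Oct 13, 2031.
Comparing: flowering begins on Oct 7, 2031 vs pollination is complete on Oct 13, 2031. Earlier: flowering begins.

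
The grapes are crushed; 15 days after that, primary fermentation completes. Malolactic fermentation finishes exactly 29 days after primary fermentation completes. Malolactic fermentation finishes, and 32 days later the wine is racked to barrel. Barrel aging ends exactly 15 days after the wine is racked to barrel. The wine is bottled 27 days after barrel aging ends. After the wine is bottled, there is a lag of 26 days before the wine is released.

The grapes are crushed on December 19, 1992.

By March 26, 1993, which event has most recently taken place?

Barrel aging ends

The grapes are crushed: Dec 19, 1992.
Primary fermentation completes: Dec 19, 1992 + 15 days = Jan 3, 1993.
Malolactic fermentation finishes: Jan 3, 1993 + 29 days = Feb 1, 1993.
The wine is racked to barrel: Feb 1, 1993 + 32 days = Mar 5, 1993.
Barrel aging ends: Mar 5, 1993 + 15 days = Mar 20, 1993.
The wine is bottled: Mar 20, 1993 + 27 days = Apr 16, 1993.
The wine is released: Apr 16, 1993 + 26 days = May 12, 1993.
Mar 26, 1993 falls between when barrel aging ends (Mar 20, 1993) and when the wine is bottled (Apr 16, 1993).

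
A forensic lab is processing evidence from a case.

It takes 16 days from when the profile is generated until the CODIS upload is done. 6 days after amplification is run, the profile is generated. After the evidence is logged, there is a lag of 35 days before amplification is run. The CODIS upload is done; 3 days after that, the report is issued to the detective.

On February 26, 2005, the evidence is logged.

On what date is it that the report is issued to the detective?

The evidence is logged: Feb 26, 2005.
Amplification is run: Feb 26, 2005 + 35 days = Apr 2, 2005.
The profile is generated: Apr 2, 2005 + 6 days = Apr 8, 2005.
The CODIS upload is done: Apr 8, 2005 + 16 days = Apr 24, 2005.
The report is issued to the detective: Apr 24, 2005 + 3 days = Apr 27, 2005.

April 27, 2005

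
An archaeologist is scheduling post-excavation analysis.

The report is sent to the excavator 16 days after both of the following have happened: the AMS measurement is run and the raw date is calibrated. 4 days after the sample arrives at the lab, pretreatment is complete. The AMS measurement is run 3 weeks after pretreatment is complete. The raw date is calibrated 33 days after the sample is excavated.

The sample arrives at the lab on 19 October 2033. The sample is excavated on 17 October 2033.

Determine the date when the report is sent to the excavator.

5 December 2033

The sample arrives at the lab: Oct 19, 2033.
Pretreatment is complete: Oct 19, 2033 + 4 days = Oct 23, 2033.
The AMS measurement is run: Oct 23, 2033 + 3 weeks = Nov 13, 2033.
The sample is excavated: Oct 17, 2033.
The raw date is calibrated: Oct 17, 2033 + 33 days = Nov 19, 2033.
Both prerequisites met — the AMS measurement is run (Nov 13, 2033), the raw date is calibrated (Nov 19, 2033); the later is Nov 19, 2033.
The report is sent to the excavator: Nov 19, 2033 + 16 days = Dec 5, 2033.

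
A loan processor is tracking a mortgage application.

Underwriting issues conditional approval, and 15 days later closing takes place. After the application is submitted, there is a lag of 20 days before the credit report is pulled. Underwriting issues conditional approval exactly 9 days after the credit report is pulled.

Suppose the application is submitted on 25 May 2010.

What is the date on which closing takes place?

8 July 2010

The application is submitted: May 25, 2010.
The credit report is pulled: May 25, 2010 + 20 days = Jun 14, 2010.
Underwriting issues conditional approval: Jun 14, 2010 + 9 days = Jun 23, 2010.
Closing takes place: Jun 23, 2010 + 15 days = Jul 8, 2010.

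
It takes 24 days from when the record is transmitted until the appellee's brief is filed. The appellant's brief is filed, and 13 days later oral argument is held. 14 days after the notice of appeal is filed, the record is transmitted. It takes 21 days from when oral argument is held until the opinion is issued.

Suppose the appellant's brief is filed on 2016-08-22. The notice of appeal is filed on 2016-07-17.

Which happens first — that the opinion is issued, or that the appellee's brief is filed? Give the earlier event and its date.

The appellant's brief is filed: Aug 22, 2016.
Oral argument is held: Aug 22, 2016 + 13 days = Sep 4, 2016.
The opinion is issued: Sep 4, 2016 + 21 days = Sep 25, 2016.
The notice of appeal is filed: Jul 17, 2016.
The record is transmitted: Jul 17, 2016 + 14 days = Jul 31, 2016.
The appellee's brief is filed: Jul 31, 2016 + 24 days = Aug 24, 2016.
Comparing: the opinion is issued on Sep 25, 2016 vs the appellee's brief is filed on Aug 24, 2016. Earlier: the appellee's brief is filed.

The appellee's brief is filed — 2016-08-24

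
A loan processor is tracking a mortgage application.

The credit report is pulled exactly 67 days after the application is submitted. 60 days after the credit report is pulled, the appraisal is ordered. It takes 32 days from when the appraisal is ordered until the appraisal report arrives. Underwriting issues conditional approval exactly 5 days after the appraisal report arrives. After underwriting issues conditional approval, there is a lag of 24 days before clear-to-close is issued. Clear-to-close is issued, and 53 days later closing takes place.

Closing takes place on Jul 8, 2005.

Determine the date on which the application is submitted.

Nov 9, 2004

Closing takes place: Jul 8, 2005.
Clear-to-close is issued: Jul 8, 2005 − 53 days = May 16, 2005.
Underwriting issues conditional approval: May 16, 2005 − 24 days = Apr 22, 2005.
The appraisal report arrives: Apr 22, 2005 − 5 days = Apr 17, 2005.
The appraisal is ordered: Apr 17, 2005 − 32 days = Mar 16, 2005.
The credit report is pulled: Mar 16, 2005 − 60 days = Jan 15, 2005.
The application is submitted: Jan 15, 2005 − 67 days = Nov 9, 2004.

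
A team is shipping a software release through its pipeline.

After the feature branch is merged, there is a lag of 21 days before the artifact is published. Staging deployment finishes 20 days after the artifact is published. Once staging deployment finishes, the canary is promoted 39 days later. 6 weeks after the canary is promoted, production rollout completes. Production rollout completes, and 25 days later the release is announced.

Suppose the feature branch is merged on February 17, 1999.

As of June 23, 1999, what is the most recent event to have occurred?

The feature branch is merged: Feb 17, 1999.
The artifact is published: Feb 17, 1999 + 21 days = Mar 10, 1999.
Staging deployment finishes: Mar 10, 1999 + 20 days = Mar 30, 1999.
The canary is promoted: Mar 30, 1999 + 39 days = May 8, 1999.
Production rollout completes: May 8, 1999 + 6 weeks = Jun 19, 1999.
The release is announced: Jun 19, 1999 + 25 days = Jul 14, 1999.
Jun 23, 1999 falls between when production rollout completes (Jun 19, 1999) and when the release is announced (Jul 14, 1999).

Production rollout completes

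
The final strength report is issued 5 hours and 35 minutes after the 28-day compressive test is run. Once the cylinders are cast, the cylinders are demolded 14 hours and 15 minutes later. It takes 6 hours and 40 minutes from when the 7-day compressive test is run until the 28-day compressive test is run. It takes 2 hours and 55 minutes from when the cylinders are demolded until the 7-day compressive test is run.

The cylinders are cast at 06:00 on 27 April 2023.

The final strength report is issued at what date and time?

11:25 on 28 April 2023

The cylinders are cast: 06:00 Apr 27, 2023.
The cylinders are demolded: 06:00 Apr 27, 2023 + 14h15m = 20:15 Apr 27, 2023.
The 7-day compressive test is run: 20:15 Apr 27, 2023 + 2h55m = 23:10 Apr 27, 2023.
The 28-day compressive test is run: 23:10 Apr 27, 2023 + 6h40m = 05:50 Apr 28, 2023.
The final strength report is issued: 05:50 Apr 28, 2023 + 5h35m = 11:25 Apr 28, 2023.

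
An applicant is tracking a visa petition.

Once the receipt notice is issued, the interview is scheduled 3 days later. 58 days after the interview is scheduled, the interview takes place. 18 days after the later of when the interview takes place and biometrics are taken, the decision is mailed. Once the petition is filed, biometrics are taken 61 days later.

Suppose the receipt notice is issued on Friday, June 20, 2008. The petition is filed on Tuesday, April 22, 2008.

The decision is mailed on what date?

The receipt notice is issued: Jun 20, 2008.
The interview is scheduled: Jun 20, 2008 + 3 days = Jun 23, 2008.
The interview takes place: Jun 23, 2008 + 58 days = Aug 20, 2008.
The petition is filed: Apr 22, 2008.
Biometrics are taken: Apr 22, 2008 + 61 days = Jun 22, 2008.
Both prerequisites met — the interview takes place (Aug 20, 2008), biometrics are taken (Jun 22, 2008); the later is Aug 20, 2008.
The decision is mailed: Aug 20, 2008 + 18 days = Sep 7, 2008.

Sunday, September 7, 2008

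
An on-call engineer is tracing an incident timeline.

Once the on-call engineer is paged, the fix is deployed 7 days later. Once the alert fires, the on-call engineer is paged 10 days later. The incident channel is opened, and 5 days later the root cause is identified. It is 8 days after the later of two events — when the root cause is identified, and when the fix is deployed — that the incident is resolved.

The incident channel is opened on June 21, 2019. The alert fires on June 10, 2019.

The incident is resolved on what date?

July 5, 2019

The incident channel is opened: Jun 21, 2019.
The root cause is identified: Jun 21, 2019 + 5 days = Jun 26, 2019.
The alert fires: Jun 10, 2019.
The on-call engineer is paged: Jun 10, 2019 + 10 days = Jun 20, 2019.
The fix is deployed: Jun 20, 2019 + 7 days = Jun 27, 2019.
Both prerequisites met — the root cause is identified (Jun 26, 2019), the fix is deployed (Jun 27, 2019); the later is Jun 27, 2019.
The incident is resolved: Jun 27, 2019 + 8 days = Jul 5, 2019.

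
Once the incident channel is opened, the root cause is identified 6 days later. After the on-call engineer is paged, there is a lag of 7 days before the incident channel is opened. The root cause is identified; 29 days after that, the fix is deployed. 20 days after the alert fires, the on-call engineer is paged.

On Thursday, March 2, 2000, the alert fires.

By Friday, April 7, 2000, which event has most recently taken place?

The alert fires: Mar 2, 2000.
The on-call engineer is paged: Mar 2, 2000 + 20 days = Mar 22, 2000.
The incident channel is opened: Mar 22, 2000 + 7 days = Mar 29, 2000.
The root cause is identified: Mar 29, 2000 + 6 days = Apr 4, 2000.
The fix is deployed: Apr 4, 2000 + 29 days = May 3, 2000.
Apr 7, 2000 falls between when the root cause is identified (Apr 4, 2000) and when the fix is deployed (May 3, 2000).

The root cause is identified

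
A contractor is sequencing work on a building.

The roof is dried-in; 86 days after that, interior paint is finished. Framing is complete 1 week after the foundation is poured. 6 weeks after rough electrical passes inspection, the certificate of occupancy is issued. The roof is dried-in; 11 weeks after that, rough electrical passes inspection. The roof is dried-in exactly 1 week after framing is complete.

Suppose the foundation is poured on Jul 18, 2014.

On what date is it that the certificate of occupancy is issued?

The foundation is poured: Jul 18, 2014.
Framing is complete: Jul 18, 2014 + 1 week = Jul 25, 2014.
The roof is dried-in: Jul 25, 2014 + 1 week = Aug 1, 2014.
Rough electrical passes inspection: Aug 1, 2014 + 11 weeks = Oct 17, 2014.
The certificate of occupancy is issued: Oct 17, 2014 + 6 weeks = Nov 28, 2014.

Nov 28, 2014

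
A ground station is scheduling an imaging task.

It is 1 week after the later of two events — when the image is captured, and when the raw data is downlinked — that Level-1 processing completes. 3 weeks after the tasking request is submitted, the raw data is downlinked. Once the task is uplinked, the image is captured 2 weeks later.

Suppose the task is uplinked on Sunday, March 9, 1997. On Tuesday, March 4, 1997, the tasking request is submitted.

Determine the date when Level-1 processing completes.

Tuesday, April 1, 1997

The task is uplinked: Mar 9, 1997.
The image is captured: Mar 9, 1997 + 2 weeks = Mar 23, 1997.
The tasking request is submitted: Mar 4, 1997.
The raw data is downlinked: Mar 4, 1997 + 3 weeks = Mar 25, 1997.
Both prerequisites met — the image is captured (Mar 23, 1997), the raw data is downlinked (Mar 25, 1997); the later is Mar 25, 1997.
Level-1 processing completes: Mar 25, 1997 + 1 week = Apr 1, 1997.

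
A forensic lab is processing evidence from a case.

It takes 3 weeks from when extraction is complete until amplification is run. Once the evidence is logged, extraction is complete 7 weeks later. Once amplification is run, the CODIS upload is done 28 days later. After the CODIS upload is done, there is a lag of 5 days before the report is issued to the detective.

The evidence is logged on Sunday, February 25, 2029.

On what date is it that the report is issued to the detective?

Friday, June 8, 2029

The evidence is logged: Feb 25, 2029.
Extraction is complete: Feb 25, 2029 + 7 weeks = Apr 15, 2029.
Amplification is run: Apr 15, 2029 + 3 weeks = May 6, 2029.
The CODIS upload is done: May 6, 2029 + 28 days = Jun 3, 2029.
The report is issued to the detective: Jun 3, 2029 + 5 days = Jun 8, 2029.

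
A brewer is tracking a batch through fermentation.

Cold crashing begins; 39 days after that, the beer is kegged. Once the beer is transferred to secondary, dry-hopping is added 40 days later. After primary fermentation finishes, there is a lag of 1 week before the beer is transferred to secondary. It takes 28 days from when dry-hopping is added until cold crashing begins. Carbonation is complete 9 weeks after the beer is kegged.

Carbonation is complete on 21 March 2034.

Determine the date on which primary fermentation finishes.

Carbonation is complete: Mar 21, 2034.
The beer is kegged: Mar 21, 2034 − 9 weeks = Jan 17, 2034.
Cold crashing begins: Jan 17, 2034 − 39 days = Dec 9, 2033.
Dry-hopping is added: Dec 9, 2033 − 28 days = Nov 11, 2033.
The beer is transferred to secondary: Nov 11, 2033 − 40 days = Oct 2, 2033.
Primary fermentation finishes: Oct 2, 2033 − 1 week = Sep 25, 2033.

25 September 2033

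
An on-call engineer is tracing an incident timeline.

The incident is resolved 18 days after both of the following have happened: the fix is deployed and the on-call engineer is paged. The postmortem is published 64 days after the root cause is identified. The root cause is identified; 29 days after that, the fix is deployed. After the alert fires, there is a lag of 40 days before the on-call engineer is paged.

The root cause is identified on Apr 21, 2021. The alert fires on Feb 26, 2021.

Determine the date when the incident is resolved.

The root cause is identified: Apr 21, 2021.
The fix is deployed: Apr 21, 2021 + 29 days = May 20, 2021.
The alert fires: Feb 26, 2021.
The on-call engineer is paged: Feb 26, 2021 + 40 days = Apr 7, 2021.
Both prerequisites met — the fix is deployed (May 20, 2021), the on-call engineer is paged (Apr 7, 2021); the later is May 20, 2021.
The incident is resolved: May 20, 2021 + 18 days = Jun 7, 2021.

Jun 7, 2021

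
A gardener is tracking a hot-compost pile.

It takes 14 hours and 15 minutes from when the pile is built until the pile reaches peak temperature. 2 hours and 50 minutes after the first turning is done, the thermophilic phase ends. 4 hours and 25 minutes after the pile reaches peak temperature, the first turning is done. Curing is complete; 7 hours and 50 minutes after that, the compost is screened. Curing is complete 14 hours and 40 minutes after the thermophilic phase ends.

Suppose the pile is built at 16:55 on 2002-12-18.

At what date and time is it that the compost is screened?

The pile is built: 16:55 Dec 18, 2002.
The pile reaches peak temperature: 16:55 Dec 18, 2002 + 14h15m = 07:10 Dec 19, 2002.
The first turning is done: 07:10 Dec 19, 2002 + 4h25m = 11:35 Dec 19, 2002.
The thermophilic phase ends: 11:35 Dec 19, 2002 + 2h50m = 14:25 Dec 19, 2002.
Curing is complete: 14:25 Dec 19, 2002 + 14h40m = 05:05 Dec 20, 2002.
The compost is screened: 05:05 Dec 20, 2002 + 7h50m = 12:55 Dec 20, 2002.

12:55 on 2002-12-20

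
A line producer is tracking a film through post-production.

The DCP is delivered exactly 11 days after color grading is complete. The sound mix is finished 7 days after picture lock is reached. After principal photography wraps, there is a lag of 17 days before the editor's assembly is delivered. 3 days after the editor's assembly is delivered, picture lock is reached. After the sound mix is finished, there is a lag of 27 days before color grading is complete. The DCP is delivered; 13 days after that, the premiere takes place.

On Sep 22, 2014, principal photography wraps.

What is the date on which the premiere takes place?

Dec 9, 2014

Principal photography wraps: Sep 22, 2014.
The editor's assembly is delivered: Sep 22, 2014 + 17 days = Oct 9, 2014.
Picture lock is reached: Oct 9, 2014 + 3 days = Oct 12, 2014.
The sound mix is finished: Oct 12, 2014 + 7 days = Oct 19, 2014.
Color grading is complete: Oct 19, 2014 + 27 days = Nov 15, 2014.
The DCP is delivered: Nov 15, 2014 + 11 days = Nov 26, 2014.
The premiere takes place: Nov 26, 2014 + 13 days = Dec 9, 2014.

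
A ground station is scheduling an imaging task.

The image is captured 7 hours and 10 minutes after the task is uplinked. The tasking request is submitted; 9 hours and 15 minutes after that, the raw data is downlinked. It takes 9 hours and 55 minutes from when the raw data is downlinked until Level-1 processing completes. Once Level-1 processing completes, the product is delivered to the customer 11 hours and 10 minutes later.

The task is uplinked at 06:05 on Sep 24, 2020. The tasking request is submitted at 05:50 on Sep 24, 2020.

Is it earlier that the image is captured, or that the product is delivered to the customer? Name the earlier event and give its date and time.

The image is captured — 13:15 on Sep 24, 2020

The task is uplinked: 06:05 Sep 24, 2020.
The image is captured: 06:05 Sep 24, 2020 + 7h10m = 13:15 Sep 24, 2020.
The tasking request is submitted: 05:50 Sep 24, 2020.
The raw data is downlinked: 05:50 Sep 24, 2020 + 9h15m = 15:05 Sep 24, 2020.
Level-1 processing completes: 15:05 Sep 24, 2020 + 9h55m = 01:00 Sep 25, 2020.
The product is delivered to the customer: 01:00 Sep 25, 2020 + 11h10m = 12:10 Sep 25, 2020.
Comparing: the image is captured at 13:15 Sep 24, 2020 vs the product is delivered to the customer at 12:10 Sep 25, 2020. Earlier: the image is captured.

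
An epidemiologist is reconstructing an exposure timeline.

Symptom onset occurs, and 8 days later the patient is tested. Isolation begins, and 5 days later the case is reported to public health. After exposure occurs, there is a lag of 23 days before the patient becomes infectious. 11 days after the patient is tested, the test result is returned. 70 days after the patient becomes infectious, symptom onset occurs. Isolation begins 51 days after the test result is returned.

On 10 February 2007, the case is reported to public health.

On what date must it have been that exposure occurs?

26 August 2006

The case is reported to public health: Feb 10, 2007.
Isolation begins: Feb 10, 2007 − 5 days = Feb 5, 2007.
The test result is returned: Feb 5, 2007 − 51 days = Dec 16, 2006.
The patient is tested: Dec 16, 2006 − 11 days = Dec 5, 2006.
Symptom onset occurs: Dec 5, 2006 − 8 days = Nov 27, 2006.
The patient becomes infectious: Nov 27, 2006 − 70 days = Sep 18, 2006.
Exposure occurs: Sep 18, 2006 − 23 days = Aug 26, 2006.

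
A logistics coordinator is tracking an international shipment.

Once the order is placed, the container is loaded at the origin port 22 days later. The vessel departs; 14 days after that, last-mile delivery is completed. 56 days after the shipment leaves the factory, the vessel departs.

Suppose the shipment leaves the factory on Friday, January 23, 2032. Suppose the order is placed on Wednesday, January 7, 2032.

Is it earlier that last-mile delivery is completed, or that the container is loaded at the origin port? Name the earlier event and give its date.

The container is loaded at the origin port — Thursday, January 29, 2032

The shipment leaves the factory: Jan 23, 2032.
The vessel departs: Jan 23, 2032 + 56 days = Mar 19, 2032.
Last-mile delivery is completed: Mar 19, 2032 + 14 days = Apr 2, 2032.
The order is placed: Jan 7, 2032.
The container is loaded at the origin port: Jan 7, 2032 + 22 days = Jan 29, 2032.
Comparing: last-mile delivery is completed on Apr 2, 2032 vs the container is loaded at the origin port on Jan 29, 2032. Earlier: the container is loaded at the origin port.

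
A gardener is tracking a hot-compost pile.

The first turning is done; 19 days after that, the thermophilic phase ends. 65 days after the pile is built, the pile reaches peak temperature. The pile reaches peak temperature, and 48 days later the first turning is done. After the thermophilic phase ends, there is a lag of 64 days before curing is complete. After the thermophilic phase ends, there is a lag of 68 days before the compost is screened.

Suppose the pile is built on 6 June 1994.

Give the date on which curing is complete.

19 December 1994

The pile is built: Jun 6, 1994.
The pile reaches peak temperature: Jun 6, 1994 + 65 days = Aug 10, 1994.
The first turning is done: Aug 10, 1994 + 48 days = Sep 27, 1994.
The thermophilic phase ends: Sep 27, 1994 + 19 days = Oct 16, 1994.
Curing is complete: Oct 16, 1994 + 64 days = Dec 19, 1994.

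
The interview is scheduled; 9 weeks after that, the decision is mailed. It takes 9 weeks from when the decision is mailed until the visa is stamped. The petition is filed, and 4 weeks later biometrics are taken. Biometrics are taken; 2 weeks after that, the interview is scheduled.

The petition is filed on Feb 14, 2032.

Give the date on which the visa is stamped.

Jul 31, 2032

The petition is filed: Feb 14, 2032.
Biometrics are taken: Feb 14, 2032 + 4 weeks = Mar 13, 2032.
The interview is scheduled: Mar 13, 2032 + 2 weeks = Mar 27, 2032.
The decision is mailed: Mar 27, 2032 + 9 weeks = May 29, 2032.
The visa is stamped: May 29, 2032 + 9 weeks = Jul 31, 2032.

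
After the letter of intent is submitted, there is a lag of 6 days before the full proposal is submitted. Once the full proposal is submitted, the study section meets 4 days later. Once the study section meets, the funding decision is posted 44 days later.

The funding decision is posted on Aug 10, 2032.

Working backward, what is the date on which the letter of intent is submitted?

Jun 17, 2032

The funding decision is posted: Aug 10, 2032.
The study section meets: Aug 10, 2032 − 44 days = Jun 27, 2032.
The full proposal is submitted: Jun 27, 2032 − 4 days = Jun 23, 2032.
The letter of intent is submitted: Jun 23, 2032 − 6 days = Jun 17, 2032.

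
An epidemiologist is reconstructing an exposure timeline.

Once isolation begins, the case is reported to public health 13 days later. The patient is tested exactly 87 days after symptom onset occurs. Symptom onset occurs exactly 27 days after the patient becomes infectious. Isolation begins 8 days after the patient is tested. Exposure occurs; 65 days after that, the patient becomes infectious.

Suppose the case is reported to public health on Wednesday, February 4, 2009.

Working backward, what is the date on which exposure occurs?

The case is reported to public health: Feb 4, 2009.
Isolation begins: Feb 4, 2009 − 13 days = Jan 22, 2009.
The patient is tested: Jan 22, 2009 − 8 days = Jan 14, 2009.
Symptom onset occurs: Jan 14, 2009 − 87 days = Oct 19, 2008.
The patient becomes infectious: Oct 19, 2008 − 27 days = Sep 22, 2008.
Exposure occurs: Sep 22, 2008 − 65 days = Jul 19, 2008.

Saturday, July 19, 2008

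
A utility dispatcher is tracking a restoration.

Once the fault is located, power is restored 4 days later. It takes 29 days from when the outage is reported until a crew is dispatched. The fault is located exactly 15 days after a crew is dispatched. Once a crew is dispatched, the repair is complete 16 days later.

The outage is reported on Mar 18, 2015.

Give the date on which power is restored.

The outage is reported: Mar 18, 2015.
A crew is dispatched: Mar 18, 2015 + 29 days = Apr 16, 2015.
The fault is located: Apr 16, 2015 + 15 days = May 1, 2015.
Power is restored: May 1, 2015 + 4 days = May 5, 2015.

May 5, 2015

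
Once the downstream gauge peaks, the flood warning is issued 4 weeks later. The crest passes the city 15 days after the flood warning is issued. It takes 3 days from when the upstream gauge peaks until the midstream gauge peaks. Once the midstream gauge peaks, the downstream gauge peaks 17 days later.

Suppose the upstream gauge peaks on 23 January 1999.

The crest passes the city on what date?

The upstream gauge peaks: Jan 23, 1999.
The midstream gauge peaks: Jan 23, 1999 + 3 days = Jan 26, 1999.
The downstream gauge peaks: Jan 26, 1999 + 17 days = Feb 12, 1999.
The flood warning is issued: Feb 12, 1999 + 4 weeks = Mar 12, 1999.
The crest passes the city: Mar 12, 1999 + 15 days = Mar 27, 1999.

27 March 1999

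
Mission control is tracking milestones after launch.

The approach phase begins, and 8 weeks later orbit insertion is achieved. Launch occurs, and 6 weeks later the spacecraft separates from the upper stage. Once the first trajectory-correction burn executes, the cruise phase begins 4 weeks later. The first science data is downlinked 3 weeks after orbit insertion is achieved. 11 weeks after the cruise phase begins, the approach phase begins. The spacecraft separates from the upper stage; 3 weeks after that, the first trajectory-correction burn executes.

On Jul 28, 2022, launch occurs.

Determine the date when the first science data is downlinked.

Launch occurs: Jul 28, 2022.
The spacecraft separates from the upper stage: Jul 28, 2022 + 6 weeks = Sep 8, 2022.
The first trajectory-correction burn executes: Sep 8, 2022 + 3 weeks = Sep 29, 2022.
The cruise phase begins: Sep 29, 2022 + 4 weeks = Oct 27, 2022.
The approach phase begins: Oct 27, 2022 + 11 weeks = Jan 12, 2023.
Orbit insertion is achieved: Jan 12, 2023 + 8 weeks = Mar 9, 2023.
The first science data is downlinked: Mar 9, 2023 + 3 weeks = Mar 30, 2023.

Mar 30, 2023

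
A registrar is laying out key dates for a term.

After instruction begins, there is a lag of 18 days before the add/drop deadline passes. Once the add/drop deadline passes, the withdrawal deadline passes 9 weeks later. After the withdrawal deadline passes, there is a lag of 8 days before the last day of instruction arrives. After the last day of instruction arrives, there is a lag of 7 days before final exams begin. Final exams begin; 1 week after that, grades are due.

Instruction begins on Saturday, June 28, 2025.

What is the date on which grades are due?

Thursday, October 9, 2025

Instruction begins: Jun 28, 2025.
The add/drop deadline passes: Jun 28, 2025 + 18 days = Jul 16, 2025.
The withdrawal deadline passes: Jul 16, 2025 + 9 weeks = Sep 17, 2025.
The last day of instruction arrives: Sep 17, 2025 + 8 days = Sep 25, 2025.
Final exams begin: Sep 25, 2025 + 7 days = Oct 2, 2025.
Grades are due: Oct 2, 2025 + 1 week = Oct 9, 2025.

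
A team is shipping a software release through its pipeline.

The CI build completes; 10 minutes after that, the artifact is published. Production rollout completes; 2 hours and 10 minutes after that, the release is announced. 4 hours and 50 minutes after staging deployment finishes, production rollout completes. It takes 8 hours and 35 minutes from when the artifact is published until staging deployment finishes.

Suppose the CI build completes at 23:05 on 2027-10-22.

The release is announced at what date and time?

The CI build completes: 23:05 Oct 22, 2027.
The artifact is published: 23:05 Oct 22, 2027 + 10m = 23:15 Oct 22, 2027.
Staging deployment finishes: 23:15 Oct 22, 2027 + 8h35m = 07:50 Oct 23, 2027.
Production rollout completes: 07:50 Oct 23, 2027 + 4h50m = 12:40 Oct 23, 2027.
The release is announced: 12:40 Oct 23, 2027 + 2h10m = 14:50 Oct 23, 2027.

14:50 on 2027-10-23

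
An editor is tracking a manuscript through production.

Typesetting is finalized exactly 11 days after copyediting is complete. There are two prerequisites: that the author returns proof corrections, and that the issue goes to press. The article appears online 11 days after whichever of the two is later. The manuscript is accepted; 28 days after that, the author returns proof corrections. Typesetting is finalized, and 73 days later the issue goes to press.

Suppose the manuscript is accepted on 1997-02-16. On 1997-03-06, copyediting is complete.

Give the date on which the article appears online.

The manuscript is accepted: Feb 16, 1997.
The author returns proof corrections: Feb 16, 1997 + 28 days = Mar 16, 1997.
Copyediting is complete: Mar 6, 1997.
Typesetting is finalized: Mar 6, 1997 + 11 days = Mar 17, 1997.
The issue goes to press: Mar 17, 1997 + 73 days = May 29, 1997.
Both prerequisites met — the author returns proof corrections (Mar 16, 1997), the issue goes to press (May 29, 1997); the later is May 29, 1997.
The article appears online: May 29, 1997 + 11 days = Jun 9, 1997.

1997-06-09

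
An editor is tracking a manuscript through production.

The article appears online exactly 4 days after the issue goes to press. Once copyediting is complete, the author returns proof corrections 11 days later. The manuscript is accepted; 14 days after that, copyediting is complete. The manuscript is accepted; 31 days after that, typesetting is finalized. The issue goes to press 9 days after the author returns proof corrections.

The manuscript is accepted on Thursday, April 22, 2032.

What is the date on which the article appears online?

Sunday, May 30, 2032

The manuscript is accepted: Apr 22, 2032.
Copyediting is complete: Apr 22, 2032 + 14 days = May 6, 2032.
The author returns proof corrections: May 6, 2032 + 11 days = May 17, 2032.
The issue goes to press: May 17, 2032 + 9 days = May 26, 2032.
The article appears online: May 26, 2032 + 4 days = May 30, 2032.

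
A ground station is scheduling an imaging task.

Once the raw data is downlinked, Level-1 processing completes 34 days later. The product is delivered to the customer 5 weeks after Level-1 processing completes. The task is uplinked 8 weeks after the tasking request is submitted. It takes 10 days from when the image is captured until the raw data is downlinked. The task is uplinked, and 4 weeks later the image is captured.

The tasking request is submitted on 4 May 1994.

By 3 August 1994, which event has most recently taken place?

The tasking request is submitted: May 4, 1994.
The task is uplinked: May 4, 1994 + 8 weeks = Jun 29, 1994.
The image is captured: Jun 29, 1994 + 4 weeks = Jul 27, 1994.
The raw data is downlinked: Jul 27, 1994 + 10 days = Aug 6, 1994.
Level-1 processing completes: Aug 6, 1994 + 34 days = Sep 9, 1994.
The product is delivered to the customer: Sep 9, 1994 + 5 weeks = Oct 14, 1994.
Aug 3, 1994 falls between when the image is captured (Jul 27, 1994) and when the raw data is downlinked (Aug 6, 1994).

The image is captured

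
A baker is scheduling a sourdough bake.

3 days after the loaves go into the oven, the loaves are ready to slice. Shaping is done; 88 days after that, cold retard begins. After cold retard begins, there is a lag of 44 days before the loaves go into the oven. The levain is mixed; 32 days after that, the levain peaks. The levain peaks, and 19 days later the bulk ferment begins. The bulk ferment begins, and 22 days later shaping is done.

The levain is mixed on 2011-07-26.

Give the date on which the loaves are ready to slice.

2012-02-19

The levain is mixed: Jul 26, 2011.
The levain peaks: Jul 26, 2011 + 32 days = Aug 27, 2011.
The bulk ferment begins: Aug 27, 2011 + 19 days = Sep 15, 2011.
Shaping is done: Sep 15, 2011 + 22 days = Oct 7, 2011.
Cold retard begins: Oct 7, 2011 + 88 days = Jan 3, 2012.
The loaves go into the oven: Jan 3, 2012 + 44 days = Feb 16, 2012.
The loaves are ready to slice: Feb 16, 2012 + 3 days = Feb 19, 2012.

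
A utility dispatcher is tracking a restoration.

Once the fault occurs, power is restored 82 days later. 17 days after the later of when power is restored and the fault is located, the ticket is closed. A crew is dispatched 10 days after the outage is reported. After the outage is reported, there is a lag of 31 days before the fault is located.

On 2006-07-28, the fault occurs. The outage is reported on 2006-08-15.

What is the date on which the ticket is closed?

The fault occurs: Jul 28, 2006.
Power is restored: Jul 28, 2006 + 82 days = Oct 18, 2006.
The outage is reported: Aug 15, 2006.
The fault is located: Aug 15, 2006 + 31 days = Sep 15, 2006.
Both prerequisites met — power is restored (Oct 18, 2006), the fault is located (Sep 15, 2006); the later is Oct 18, 2006.
The ticket is closed: Oct 18, 2006 + 17 days = Nov 4, 2006.

2006-11-04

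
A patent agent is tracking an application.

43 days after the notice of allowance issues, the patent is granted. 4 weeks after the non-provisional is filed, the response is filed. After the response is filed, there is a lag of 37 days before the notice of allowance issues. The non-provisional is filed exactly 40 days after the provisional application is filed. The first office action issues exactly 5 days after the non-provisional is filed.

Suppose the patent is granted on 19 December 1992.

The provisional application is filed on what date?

The patent is granted: Dec 19, 1992.
The notice of allowance issues: Dec 19, 1992 − 43 days = Nov 6, 1992.
The response is filed: Nov 6, 1992 − 37 days = Sep 30, 1992.
The non-provisional is filed: Sep 30, 1992 − 4 weeks = Sep 2, 1992.
The provisional application is filed: Sep 2, 1992 − 40 days = Jul 24, 1992.

24 July 1992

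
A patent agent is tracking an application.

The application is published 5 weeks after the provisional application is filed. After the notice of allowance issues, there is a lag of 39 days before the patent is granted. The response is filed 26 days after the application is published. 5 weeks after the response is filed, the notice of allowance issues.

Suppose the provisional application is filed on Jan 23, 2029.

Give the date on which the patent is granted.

The provisional application is filed: Jan 23, 2029.
The application is published: Jan 23, 2029 + 5 weeks = Feb 27, 2029.
The response is filed: Feb 27, 2029 + 26 days = Mar 25, 2029.
The notice of allowance issues: Mar 25, 2029 + 5 weeks = Apr 29, 2029.
The patent is granted: Apr 29, 2029 + 39 days = Jun 7, 2029.

Jun 7, 2029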